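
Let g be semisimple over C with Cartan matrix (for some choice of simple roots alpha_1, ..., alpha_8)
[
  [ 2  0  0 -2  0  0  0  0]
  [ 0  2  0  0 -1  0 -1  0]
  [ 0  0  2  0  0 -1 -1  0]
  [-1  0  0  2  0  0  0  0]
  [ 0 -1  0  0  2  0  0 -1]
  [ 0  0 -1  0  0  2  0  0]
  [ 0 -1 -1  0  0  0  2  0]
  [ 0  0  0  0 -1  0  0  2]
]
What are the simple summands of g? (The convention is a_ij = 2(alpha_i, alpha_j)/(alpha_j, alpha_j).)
A_6 (sl(7)) ⊕ B_2 (so(5))

The diagram associated to this matrix has two connected components: the simple roots {alpha_2, alpha_3, alpha_5, alpha_6, alpha_7, alpha_8} form a chain of 6 nodes with single edges (A_6), and {alpha_1, alpha_4} form a chain of 2 nodes with a double edge at one end; the terminal node there is the unique short simple root (B_2). A semisimple Lie algebra decomposes uniquely as the direct sum of simple ideals, one per connected component of its Dynkin diagram, so g ≅ A_6 ⊕ B_2 (dimension 48 + 10 = 58).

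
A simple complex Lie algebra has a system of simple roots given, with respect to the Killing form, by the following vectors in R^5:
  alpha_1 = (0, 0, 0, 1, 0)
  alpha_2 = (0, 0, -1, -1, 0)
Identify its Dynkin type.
B_2 (so(5))

Compute the Cartan integers a_ij = 2(alpha_i, alpha_j)/(alpha_j, alpha_j); the resulting 2x2 Cartan matrix is
[[2, -1], [-2, 2]].
The roots have two lengths (squared-length ratio 2:1); the short ones are alpha_{1}. The associated Dynkin diagram is a chain of 2 nodes with a double edge at one end; the terminal node there is the unique short simple root (B_2), so the type is B_2 (the algebra so(5)).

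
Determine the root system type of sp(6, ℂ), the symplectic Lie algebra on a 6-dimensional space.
This is sp(6), which has dimension 6(6+1)/2 = 21 and rank 6/2 = 3. In the classification of classical Lie algebras, the symplectic algebra sp(2n) has type C_n; here n = 3, so the Dynkin diagram is a chain of 3 nodes with a double edge at one end; the terminal node there is the unique long simple root (C_3). Hence the type is C_3.

C3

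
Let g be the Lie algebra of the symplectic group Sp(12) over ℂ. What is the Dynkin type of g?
type C_6

This is sp(12), which has dimension 12(12+1)/2 = 78 and rank 12/2 = 6. In the classification of classical Lie algebras, the symplectic algebra sp(2n) has type C_n; here n = 6, so the Dynkin diagram is a chain of 6 nodes with a double edge at one end; the terminal node there is the unique long simple root (C_6). Hence the type is C_6.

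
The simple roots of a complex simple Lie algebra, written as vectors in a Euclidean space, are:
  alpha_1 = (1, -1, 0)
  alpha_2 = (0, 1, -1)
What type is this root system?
Compute the Cartan integers a_ij = 2(alpha_i, alpha_j)/(alpha_j, alpha_j); the resulting 2x2 Cartan matrix is
[[2, -1], [-1, 2]].
All simple roots have the same length, so the diagram is simply laced. The associated Dynkin diagram is a chain of 2 nodes with single edges (A_2), so the type is A_2 (the algebra sl(3)).

A_2 (sl(3))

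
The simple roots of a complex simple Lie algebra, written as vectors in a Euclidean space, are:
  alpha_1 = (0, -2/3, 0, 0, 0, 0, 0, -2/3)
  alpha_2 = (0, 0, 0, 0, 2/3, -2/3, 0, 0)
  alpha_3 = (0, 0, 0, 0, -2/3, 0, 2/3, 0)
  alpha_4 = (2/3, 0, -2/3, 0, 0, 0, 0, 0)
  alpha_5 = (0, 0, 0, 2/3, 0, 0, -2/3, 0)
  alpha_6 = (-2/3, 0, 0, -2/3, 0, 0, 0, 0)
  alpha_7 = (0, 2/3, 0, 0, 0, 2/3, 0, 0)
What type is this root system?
A7

Compute the Cartan integers a_ij = 2(alpha_i, alpha_j)/(alpha_j, alpha_j); the resulting 7x7 Cartan matrix is
[[2, 0, 0, 0, 0, 0, -1], [0, 2, -1, 0, 0, 0, -1], [0, -1, 2, 0, -1, 0, 0], [0, 0, 0, 2, 0, -1, 0], [0, 0, -1, 0, 2, -1, 0], [0, 0, 0, -1, -1, 2, 0], [-1, -1, 0, 0, 0, 0, 2]].
All simple roots have the same length, so the diagram is simply laced. The associated Dynkin diagram is a chain of 7 nodes with single edges (A_7), so the type is A_7 (the algebra sl(8)).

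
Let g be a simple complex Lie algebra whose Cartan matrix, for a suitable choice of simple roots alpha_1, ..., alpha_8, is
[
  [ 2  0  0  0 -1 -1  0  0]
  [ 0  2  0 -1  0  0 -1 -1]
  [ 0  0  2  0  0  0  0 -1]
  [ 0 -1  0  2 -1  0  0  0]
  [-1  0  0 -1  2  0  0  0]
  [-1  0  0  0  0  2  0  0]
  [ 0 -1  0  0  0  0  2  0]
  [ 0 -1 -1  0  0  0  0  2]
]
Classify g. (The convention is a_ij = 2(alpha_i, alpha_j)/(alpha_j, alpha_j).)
The matrix has rank 8 with 2's on the diagonal. Reading the off-diagonal entries as Dynkin edges (a single edge where a_ij = a_ji = -1; a double or triple edge where a_ij * a_ji = 2 or 3), the diagram is a chain of 7 nodes with one extra node attached to the third node from one end (E_8). One simple-root ordering that puts it in standard form is (alpha_3, alpha_7, alpha_8, alpha_2, alpha_4, alpha_5, alpha_1, alpha_6). So the algebra is type E_8.

E_8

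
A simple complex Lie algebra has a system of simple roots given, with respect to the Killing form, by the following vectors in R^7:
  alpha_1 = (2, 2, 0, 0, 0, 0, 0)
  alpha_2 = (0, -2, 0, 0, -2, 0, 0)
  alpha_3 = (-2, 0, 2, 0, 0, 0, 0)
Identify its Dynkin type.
Compute the Cartan integers a_ij = 2(alpha_i, alpha_j)/(alpha_j, alpha_j); the resulting 3x3 Cartan matrix is
[[2, -1, -1], [-1, 2, 0], [-1, 0, 2]].
All simple roots have the same length, so the diagram is simply laced. The associated Dynkin diagram is a chain of 3 nodes with single edges (A_3), so the type is A_3 (the algebra sl(4)).

A3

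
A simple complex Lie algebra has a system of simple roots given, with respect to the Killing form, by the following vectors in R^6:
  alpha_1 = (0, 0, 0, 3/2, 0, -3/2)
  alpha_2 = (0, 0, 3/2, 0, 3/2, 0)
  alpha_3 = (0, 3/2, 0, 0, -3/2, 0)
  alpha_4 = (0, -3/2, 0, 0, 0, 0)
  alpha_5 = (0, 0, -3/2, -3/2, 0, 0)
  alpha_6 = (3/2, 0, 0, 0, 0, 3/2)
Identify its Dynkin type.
Compute the Cartan integers a_ij = 2(alpha_i, alpha_j)/(alpha_j, alpha_j); the resulting 6x6 Cartan matrix is
[[2, 0, 0, 0, -1, -1], [0, 2, -1, 0, -1, 0], [0, -1, 2, -2, 0, 0], [0, 0, -1, 2, 0, 0], [-1, -1, 0, 0, 2, 0], [-1, 0, 0, 0, 0, 2]].
The roots have two lengths (squared-length ratio 2:1); the short ones are alpha_{4}. The associated Dynkin diagram is a chain of 6 nodes with a double edge at one end; the terminal node there is the unique short simple root (B_6), so the type is B_6 (the algebra so(13)).

type B_6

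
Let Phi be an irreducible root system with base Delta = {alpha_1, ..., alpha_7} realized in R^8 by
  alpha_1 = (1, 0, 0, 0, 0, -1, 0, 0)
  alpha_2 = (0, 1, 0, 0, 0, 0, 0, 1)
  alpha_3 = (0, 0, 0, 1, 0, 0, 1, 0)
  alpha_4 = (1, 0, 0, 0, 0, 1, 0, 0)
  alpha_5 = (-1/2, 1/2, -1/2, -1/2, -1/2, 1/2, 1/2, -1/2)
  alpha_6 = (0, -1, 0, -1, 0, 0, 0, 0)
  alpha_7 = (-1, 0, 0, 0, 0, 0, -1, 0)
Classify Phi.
Compute the Cartan integers a_ij = 2(alpha_i, alpha_j)/(alpha_j, alpha_j); the resulting 7x7 Cartan matrix is
[[2, 0, 0, 0, -1, 0, -1], [0, 2, 0, 0, 0, -1, 0], [0, 0, 2, 0, 0, -1, -1], [0, 0, 0, 2, 0, 0, -1], [-1, 0, 0, 0, 2, 0, 0], [0, -1, -1, 0, 0, 2, 0], [-1, 0, -1, -1, 0, 0, 2]].
All simple roots have the same length, so the diagram is simply laced. The associated Dynkin diagram is a chain of 6 nodes with one extra node attached to the third node from one end (E_7), so the type is E_7.

type E_7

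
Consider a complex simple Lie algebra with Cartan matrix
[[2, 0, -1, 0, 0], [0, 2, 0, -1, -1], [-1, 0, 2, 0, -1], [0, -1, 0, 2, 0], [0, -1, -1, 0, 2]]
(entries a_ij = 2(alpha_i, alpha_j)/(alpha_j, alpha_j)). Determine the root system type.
A_5 (sl(6))

The matrix has rank 5 with 2's on the diagonal. Reading the off-diagonal entries as Dynkin edges (a single edge where a_ij = a_ji = -1; a double or triple edge where a_ij * a_ji = 2 or 3), the diagram is a chain of 5 nodes with single edges (A_5). One simple-root ordering that puts it in standard form is (alpha_4, alpha_2, alpha_5, alpha_3, alpha_1). So the algebra is type A_5, i.e. sl(6).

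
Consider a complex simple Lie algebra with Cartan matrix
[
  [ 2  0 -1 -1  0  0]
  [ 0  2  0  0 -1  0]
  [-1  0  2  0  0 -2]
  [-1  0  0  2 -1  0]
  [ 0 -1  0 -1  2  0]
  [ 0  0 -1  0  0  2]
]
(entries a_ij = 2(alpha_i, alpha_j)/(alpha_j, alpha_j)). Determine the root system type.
B_6

The matrix has rank 6 with 2's on the diagonal. Reading the off-diagonal entries as Dynkin edges (a single edge where a_ij = a_ji = -1; a double or triple edge where a_ij * a_ji = 2 or 3), the diagram is a chain of 6 nodes with a double edge at one end; the terminal node there is the unique short simple root (B_6). One simple-root ordering that puts it in standard form is (alpha_2, alpha_5, alpha_4, alpha_1, alpha_3, alpha_6). So the algebra is type B_6, i.e. so(13).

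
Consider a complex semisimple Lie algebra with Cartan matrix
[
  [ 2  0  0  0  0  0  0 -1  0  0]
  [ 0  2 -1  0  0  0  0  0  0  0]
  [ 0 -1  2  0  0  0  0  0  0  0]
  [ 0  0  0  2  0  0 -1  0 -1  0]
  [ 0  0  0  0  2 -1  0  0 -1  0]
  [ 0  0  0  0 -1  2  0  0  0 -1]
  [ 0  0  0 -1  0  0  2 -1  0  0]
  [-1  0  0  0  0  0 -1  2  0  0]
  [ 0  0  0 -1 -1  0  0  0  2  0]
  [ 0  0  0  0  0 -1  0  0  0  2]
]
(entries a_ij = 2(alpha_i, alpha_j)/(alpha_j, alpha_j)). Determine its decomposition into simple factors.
A_2 ⊕ A_8

The diagram associated to this matrix has two connected components: the simple roots {alpha_2, alpha_3} form a chain of 2 nodes with single edges (A_2), and {alpha_1, alpha_4, alpha_5, alpha_6, alpha_7, alpha_8, alpha_9, alpha_10} form a chain of 8 nodes with single edges (A_8). A semisimple Lie algebra decomposes uniquely as the direct sum of simple ideals, one per connected component of its Dynkin diagram, so g ≅ A_2 ⊕ A_8 (dimension 8 + 80 = 88).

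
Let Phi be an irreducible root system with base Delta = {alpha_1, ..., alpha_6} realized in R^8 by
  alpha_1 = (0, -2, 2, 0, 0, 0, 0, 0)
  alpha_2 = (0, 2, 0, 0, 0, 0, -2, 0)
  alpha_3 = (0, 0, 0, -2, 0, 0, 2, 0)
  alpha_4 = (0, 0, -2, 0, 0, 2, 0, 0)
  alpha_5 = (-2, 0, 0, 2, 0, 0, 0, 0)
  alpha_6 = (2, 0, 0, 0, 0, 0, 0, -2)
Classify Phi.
Compute the Cartan integers a_ij = 2(alpha_i, alpha_j)/(alpha_j, alpha_j); the resulting 6x6 Cartan matrix is
[[2, -1, 0, -1, 0, 0], [-1, 2, -1, 0, 0, 0], [0, -1, 2, 0, -1, 0], [-1, 0, 0, 2, 0, 0], [0, 0, -1, 0, 2, -1], [0, 0, 0, 0, -1, 2]].
All simple roots have the same length, so the diagram is simply laced. The associated Dynkin diagram is a chain of 6 nodes with single edges (A_6), so the type is A_6 (the algebra sl(7)).

A_6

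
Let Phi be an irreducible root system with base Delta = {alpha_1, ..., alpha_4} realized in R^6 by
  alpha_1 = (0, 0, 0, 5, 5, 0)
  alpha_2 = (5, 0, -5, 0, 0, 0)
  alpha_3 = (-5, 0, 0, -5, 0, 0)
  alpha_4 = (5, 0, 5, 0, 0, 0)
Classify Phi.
D4

Compute the Cartan integers a_ij = 2(alpha_i, alpha_j)/(alpha_j, alpha_j); the resulting 4x4 Cartan matrix is
[[2, 0, -1, 0], [0, 2, -1, 0], [-1, -1, 2, -1], [0, 0, -1, 2]].
All simple roots have the same length, so the diagram is simply laced. The associated Dynkin diagram is a chain of 2 nodes with a fork of two nodes at one end (D_4), so the type is D_4 (the algebra so(8)).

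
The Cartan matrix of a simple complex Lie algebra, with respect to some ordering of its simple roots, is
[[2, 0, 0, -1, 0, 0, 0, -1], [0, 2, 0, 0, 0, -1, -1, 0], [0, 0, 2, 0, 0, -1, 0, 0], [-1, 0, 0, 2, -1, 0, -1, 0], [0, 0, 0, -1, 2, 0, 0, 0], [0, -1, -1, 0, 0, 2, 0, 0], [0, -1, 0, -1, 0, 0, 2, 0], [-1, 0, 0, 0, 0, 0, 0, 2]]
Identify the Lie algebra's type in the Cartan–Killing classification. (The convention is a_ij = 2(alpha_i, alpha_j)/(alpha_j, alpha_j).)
The matrix has rank 8 with 2's on the diagonal. Reading the off-diagonal entries as Dynkin edges (a single edge where a_ij = a_ji = -1; a double or triple edge where a_ij * a_ji = 2 or 3), the diagram is a chain of 7 nodes with one extra node attached to the third node from one end (E_8). One simple-root ordering that puts it in standard form is (alpha_8, alpha_5, alpha_1, alpha_4, alpha_7, alpha_2, alpha_6, alpha_3). So the algebra is type E_8.

E_8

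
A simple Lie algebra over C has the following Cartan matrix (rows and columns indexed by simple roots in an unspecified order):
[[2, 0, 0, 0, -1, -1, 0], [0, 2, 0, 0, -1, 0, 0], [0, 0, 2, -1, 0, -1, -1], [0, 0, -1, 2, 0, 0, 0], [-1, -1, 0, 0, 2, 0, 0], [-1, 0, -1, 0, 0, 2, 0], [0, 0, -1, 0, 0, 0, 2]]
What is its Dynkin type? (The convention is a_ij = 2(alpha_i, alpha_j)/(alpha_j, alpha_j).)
D_7 (so(14))

The matrix has rank 7 with 2's on the diagonal. Reading the off-diagonal entries as Dynkin edges (a single edge where a_ij = a_ji = -1; a double or triple edge where a_ij * a_ji = 2 or 3), the diagram is a chain of 5 nodes with a fork of two nodes at one end (D_7). One simple-root ordering that puts it in standard form is (alpha_2, alpha_5, alpha_1, alpha_6, alpha_3, alpha_7, alpha_4). So the algebra is type D_7, i.e. so(14).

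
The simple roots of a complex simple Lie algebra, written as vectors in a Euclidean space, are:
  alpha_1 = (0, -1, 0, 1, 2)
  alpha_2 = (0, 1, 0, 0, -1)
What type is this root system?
G2

Compute the Cartan integers a_ij = 2(alpha_i, alpha_j)/(alpha_j, alpha_j); the resulting 2x2 Cartan matrix is
[[2, -3], [-1, 2]].
The roots have two lengths (squared-length ratio 3:1); the short ones are alpha_{2}. The associated Dynkin diagram is two nodes joined by a triple edge (G_2), so the type is G_2.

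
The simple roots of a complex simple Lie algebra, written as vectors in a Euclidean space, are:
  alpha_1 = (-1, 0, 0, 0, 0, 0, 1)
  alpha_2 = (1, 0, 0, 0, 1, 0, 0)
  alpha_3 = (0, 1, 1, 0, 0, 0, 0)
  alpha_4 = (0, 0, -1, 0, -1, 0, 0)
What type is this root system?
Compute the Cartan integers a_ij = 2(alpha_i, alpha_j)/(alpha_j, alpha_j); the resulting 4x4 Cartan matrix is
[[2, -1, 0, 0], [-1, 2, 0, -1], [0, 0, 2, -1], [0, -1, -1, 2]].
All simple roots have the same length, so the diagram is simply laced. The associated Dynkin diagram is a chain of 4 nodes with single edges (A_4), so the type is A_4 (the algebra sl(5)).

A_4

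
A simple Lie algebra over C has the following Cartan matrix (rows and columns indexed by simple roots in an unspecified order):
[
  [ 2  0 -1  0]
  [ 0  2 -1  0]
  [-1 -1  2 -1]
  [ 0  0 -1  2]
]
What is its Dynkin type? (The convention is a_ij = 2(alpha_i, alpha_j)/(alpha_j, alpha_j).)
The matrix has rank 4 with 2's on the diagonal. Reading the off-diagonal entries as Dynkin edges (a single edge where a_ij = a_ji = -1; a double or triple edge where a_ij * a_ji = 2 or 3), the diagram is a chain of 2 nodes with a fork of two nodes at one end (D_4). One simple-root ordering that puts it in standard form is (alpha_1, alpha_3, alpha_2, alpha_4). So the algebra is type D_4, i.e. so(8).

D_4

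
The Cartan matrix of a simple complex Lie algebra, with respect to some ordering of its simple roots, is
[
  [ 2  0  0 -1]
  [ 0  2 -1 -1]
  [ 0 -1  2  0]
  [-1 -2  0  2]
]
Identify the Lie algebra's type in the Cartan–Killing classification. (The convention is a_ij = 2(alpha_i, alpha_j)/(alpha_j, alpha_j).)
type F_4

The matrix has rank 4 with 2's on the diagonal. Reading the off-diagonal entries as Dynkin edges (a single edge where a_ij = a_ji = -1; a double or triple edge where a_ij * a_ji = 2 or 3), the diagram is a chain of 4 nodes with a double edge between the middle two (F_4). One simple-root ordering that puts it in standard form is (alpha_1, alpha_4, alpha_2, alpha_3). So the algebra is type F_4.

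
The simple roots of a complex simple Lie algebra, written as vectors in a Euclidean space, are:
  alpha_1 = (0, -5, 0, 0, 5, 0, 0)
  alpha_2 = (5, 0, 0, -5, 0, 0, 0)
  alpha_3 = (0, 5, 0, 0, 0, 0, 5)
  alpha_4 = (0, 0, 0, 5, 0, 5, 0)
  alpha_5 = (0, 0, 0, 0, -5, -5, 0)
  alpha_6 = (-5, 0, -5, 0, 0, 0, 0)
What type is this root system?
Compute the Cartan integers a_ij = 2(alpha_i, alpha_j)/(alpha_j, alpha_j); the resulting 6x6 Cartan matrix is
[[2, 0, -1, 0, -1, 0], [0, 2, 0, -1, 0, -1], [-1, 0, 2, 0, 0, 0], [0, -1, 0, 2, -1, 0], [-1, 0, 0, -1, 2, 0], [0, -1, 0, 0, 0, 2]].
All simple roots have the same length, so the diagram is simply laced. The associated Dynkin diagram is a chain of 6 nodes with single edges (A_6), so the type is A_6 (the algebra sl(7)).

A6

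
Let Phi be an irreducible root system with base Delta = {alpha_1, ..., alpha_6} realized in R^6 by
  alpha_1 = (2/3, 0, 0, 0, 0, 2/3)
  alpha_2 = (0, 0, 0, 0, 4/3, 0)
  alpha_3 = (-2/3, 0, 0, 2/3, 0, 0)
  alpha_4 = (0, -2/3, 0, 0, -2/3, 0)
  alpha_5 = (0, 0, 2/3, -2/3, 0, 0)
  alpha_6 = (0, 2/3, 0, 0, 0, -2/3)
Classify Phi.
C_6

Compute the Cartan integers a_ij = 2(alpha_i, alpha_j)/(alpha_j, alpha_j); the resulting 6x6 Cartan matrix is
[[2, 0, -1, 0, 0, -1], [0, 2, 0, -2, 0, 0], [-1, 0, 2, 0, -1, 0], [0, -1, 0, 2, 0, -1], [0, 0, -1, 0, 2, 0], [-1, 0, 0, -1, 0, 2]].
The roots have two lengths (squared-length ratio 2:1); the short ones are alpha_{1,3,4,5,6}. The associated Dynkin diagram is a chain of 6 nodes with a double edge at one end; the terminal node there is the unique long simple root (C_6), so the type is C_6 (the algebra sp(12)).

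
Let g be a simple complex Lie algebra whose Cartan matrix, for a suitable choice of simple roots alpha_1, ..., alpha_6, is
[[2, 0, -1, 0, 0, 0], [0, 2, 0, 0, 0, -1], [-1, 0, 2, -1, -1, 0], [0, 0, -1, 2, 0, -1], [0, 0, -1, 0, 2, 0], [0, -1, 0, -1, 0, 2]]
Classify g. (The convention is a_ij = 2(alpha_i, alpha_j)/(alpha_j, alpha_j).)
D_6 (so(12))

The matrix has rank 6 with 2's on the diagonal. Reading the off-diagonal entries as Dynkin edges (a single edge where a_ij = a_ji = -1; a double or triple edge where a_ij * a_ji = 2 or 3), the diagram is a chain of 4 nodes with a fork of two nodes at one end (D_6). One simple-root ordering that puts it in standard form is (alpha_2, alpha_6, alpha_4, alpha_3, alpha_5, alpha_1). So the algebra is type D_6, i.e. so(12).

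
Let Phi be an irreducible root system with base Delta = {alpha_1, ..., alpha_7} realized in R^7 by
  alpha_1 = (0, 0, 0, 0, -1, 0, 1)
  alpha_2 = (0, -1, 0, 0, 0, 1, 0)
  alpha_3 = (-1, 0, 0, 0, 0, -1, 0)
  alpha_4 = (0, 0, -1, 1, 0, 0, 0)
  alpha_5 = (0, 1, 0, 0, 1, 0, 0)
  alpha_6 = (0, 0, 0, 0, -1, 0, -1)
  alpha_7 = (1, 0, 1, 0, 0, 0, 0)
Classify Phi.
Compute the Cartan integers a_ij = 2(alpha_i, alpha_j)/(alpha_j, alpha_j); the resulting 7x7 Cartan matrix is
[[2, 0, 0, 0, -1, 0, 0], [0, 2, -1, 0, -1, 0, 0], [0, -1, 2, 0, 0, 0, -1], [0, 0, 0, 2, 0, 0, -1], [-1, -1, 0, 0, 2, -1, 0], [0, 0, 0, 0, -1, 2, 0], [0, 0, -1, -1, 0, 0, 2]].
All simple roots have the same length, so the diagram is simply laced. The associated Dynkin diagram is a chain of 5 nodes with a fork of two nodes at one end (D_7), so the type is D_7 (the algebra so(14)).

D7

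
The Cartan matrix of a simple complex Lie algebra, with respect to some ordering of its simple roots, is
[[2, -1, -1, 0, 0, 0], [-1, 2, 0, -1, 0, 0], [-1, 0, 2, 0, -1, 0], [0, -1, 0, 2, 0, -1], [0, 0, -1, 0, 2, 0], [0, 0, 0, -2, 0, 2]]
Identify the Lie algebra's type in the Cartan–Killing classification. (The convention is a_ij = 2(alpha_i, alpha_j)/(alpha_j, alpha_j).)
type C_6

The matrix has rank 6 with 2's on the diagonal. Reading the off-diagonal entries as Dynkin edges (a single edge where a_ij = a_ji = -1; a double or triple edge where a_ij * a_ji = 2 or 3), the diagram is a chain of 6 nodes with a double edge at one end; the terminal node there is the unique long simple root (C_6). One simple-root ordering that puts it in standard form is (alpha_5, alpha_3, alpha_1, alpha_2, alpha_4, alpha_6). So the algebra is type C_6, i.e. sp(12).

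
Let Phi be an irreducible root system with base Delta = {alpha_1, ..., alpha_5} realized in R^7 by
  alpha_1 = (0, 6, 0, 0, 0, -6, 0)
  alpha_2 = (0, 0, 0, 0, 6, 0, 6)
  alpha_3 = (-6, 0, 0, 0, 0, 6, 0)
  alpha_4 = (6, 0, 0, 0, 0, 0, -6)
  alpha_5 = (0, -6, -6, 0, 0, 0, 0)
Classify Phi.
A5

Compute the Cartan integers a_ij = 2(alpha_i, alpha_j)/(alpha_j, alpha_j); the resulting 5x5 Cartan matrix is
[[2, 0, -1, 0, -1], [0, 2, 0, -1, 0], [-1, 0, 2, -1, 0], [0, -1, -1, 2, 0], [-1, 0, 0, 0, 2]].
All simple roots have the same length, so the diagram is simply laced. The associated Dynkin diagram is a chain of 5 nodes with single edges (A_5), so the type is A_5 (the algebra sl(6)).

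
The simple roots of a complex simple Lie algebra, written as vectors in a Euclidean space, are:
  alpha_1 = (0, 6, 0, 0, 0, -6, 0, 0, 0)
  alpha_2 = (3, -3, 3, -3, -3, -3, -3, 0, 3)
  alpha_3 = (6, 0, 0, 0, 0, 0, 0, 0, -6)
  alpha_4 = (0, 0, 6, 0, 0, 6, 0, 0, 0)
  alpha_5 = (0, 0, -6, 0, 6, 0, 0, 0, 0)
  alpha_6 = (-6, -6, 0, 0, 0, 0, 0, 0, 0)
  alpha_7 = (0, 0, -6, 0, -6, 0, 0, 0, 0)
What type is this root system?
Compute the Cartan integers a_ij = 2(alpha_i, alpha_j)/(alpha_j, alpha_j); the resulting 7x7 Cartan matrix is
[[2, 0, 0, -1, 0, -1, 0], [0, 2, 0, 0, -1, 0, 0], [0, 0, 2, 0, 0, -1, 0], [-1, 0, 0, 2, -1, 0, -1], [0, -1, 0, -1, 2, 0, 0], [-1, 0, -1, 0, 0, 2, 0], [0, 0, 0, -1, 0, 0, 2]].
All simple roots have the same length, so the diagram is simply laced. The associated Dynkin diagram is a chain of 6 nodes with one extra node attached to the third node from one end (E_7), so the type is E_7.

E7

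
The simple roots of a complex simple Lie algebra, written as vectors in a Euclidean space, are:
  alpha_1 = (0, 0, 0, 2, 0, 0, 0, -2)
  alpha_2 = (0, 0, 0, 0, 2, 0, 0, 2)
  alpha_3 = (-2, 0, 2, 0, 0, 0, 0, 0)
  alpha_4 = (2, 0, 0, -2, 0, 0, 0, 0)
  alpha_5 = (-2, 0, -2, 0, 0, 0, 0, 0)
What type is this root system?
D_5 (so(10))

Compute the Cartan integers a_ij = 2(alpha_i, alpha_j)/(alpha_j, alpha_j); the resulting 5x5 Cartan matrix is
[[2, -1, 0, -1, 0], [-1, 2, 0, 0, 0], [0, 0, 2, -1, 0], [-1, 0, -1, 2, -1], [0, 0, 0, -1, 2]].
All simple roots have the same length, so the diagram is simply laced. The associated Dynkin diagram is a chain of 3 nodes with a fork of two nodes at one end (D_5), so the type is D_5 (the algebra so(10)).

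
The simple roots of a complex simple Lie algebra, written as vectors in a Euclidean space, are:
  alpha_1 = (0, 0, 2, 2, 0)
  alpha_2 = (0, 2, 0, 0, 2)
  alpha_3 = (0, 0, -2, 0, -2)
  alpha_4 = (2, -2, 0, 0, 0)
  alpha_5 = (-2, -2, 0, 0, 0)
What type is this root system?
type D_5

Compute the Cartan integers a_ij = 2(alpha_i, alpha_j)/(alpha_j, alpha_j); the resulting 5x5 Cartan matrix is
[[2, 0, -1, 0, 0], [0, 2, -1, -1, -1], [-1, -1, 2, 0, 0], [0, -1, 0, 2, 0], [0, -1, 0, 0, 2]].
All simple roots have the same length, so the diagram is simply laced. The associated Dynkin diagram is a chain of 3 nodes with a fork of two nodes at one end (D_5), so the type is D_5 (the algebra so(10)).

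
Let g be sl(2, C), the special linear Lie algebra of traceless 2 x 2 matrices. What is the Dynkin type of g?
This is sl(2), which has dimension 2^2 - 1 = 3 and rank 2 - 1 = 1 (a Cartan subalgebra is the diagonal traceless matrices). In the classification of classical Lie algebras, the special linear algebra sl(n+1) has type A_n; here n = 1, so the Dynkin diagram is a chain of 1 nodes with single edges (A_1). Hence the type is A_1.

A_1 (sl(2))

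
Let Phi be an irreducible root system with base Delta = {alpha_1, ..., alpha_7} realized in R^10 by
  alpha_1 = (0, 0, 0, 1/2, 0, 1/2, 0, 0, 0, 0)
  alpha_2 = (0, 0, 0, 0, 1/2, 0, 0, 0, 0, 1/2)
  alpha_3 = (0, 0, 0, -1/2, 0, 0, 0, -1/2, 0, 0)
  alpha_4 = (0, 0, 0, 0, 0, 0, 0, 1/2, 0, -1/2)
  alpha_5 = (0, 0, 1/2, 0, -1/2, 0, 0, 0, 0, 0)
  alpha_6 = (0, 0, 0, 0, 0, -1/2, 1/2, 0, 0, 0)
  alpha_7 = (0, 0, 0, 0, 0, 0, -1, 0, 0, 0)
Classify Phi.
Compute the Cartan integers a_ij = 2(alpha_i, alpha_j)/(alpha_j, alpha_j); the resulting 7x7 Cartan matrix is
[[2, 0, -1, 0, 0, -1, 0], [0, 2, 0, -1, -1, 0, 0], [-1, 0, 2, -1, 0, 0, 0], [0, -1, -1, 2, 0, 0, 0], [0, -1, 0, 0, 2, 0, 0], [-1, 0, 0, 0, 0, 2, -1], [0, 0, 0, 0, 0, -2, 2]].
The roots have two lengths (squared-length ratio 2:1); the short ones are alpha_{1,2,3,4,5,6}. The associated Dynkin diagram is a chain of 7 nodes with a double edge at one end; the terminal node there is the unique long simple root (C_7), so the type is C_7 (the algebra sp(14)).

C7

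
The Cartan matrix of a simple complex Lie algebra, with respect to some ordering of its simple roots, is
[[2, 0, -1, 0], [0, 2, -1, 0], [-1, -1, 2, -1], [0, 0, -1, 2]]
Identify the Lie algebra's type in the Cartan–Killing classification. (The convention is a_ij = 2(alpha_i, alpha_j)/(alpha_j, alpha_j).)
D4

The matrix has rank 4 with 2's on the diagonal. Reading the off-diagonal entries as Dynkin edges (a single edge where a_ij = a_ji = -1; a double or triple edge where a_ij * a_ji = 2 or 3), the diagram is a chain of 2 nodes with a fork of two nodes at one end (D_4). One simple-root ordering that puts it in standard form is (alpha_4, alpha_3, alpha_2, alpha_1). So the algebra is type D_4, i.e. so(8).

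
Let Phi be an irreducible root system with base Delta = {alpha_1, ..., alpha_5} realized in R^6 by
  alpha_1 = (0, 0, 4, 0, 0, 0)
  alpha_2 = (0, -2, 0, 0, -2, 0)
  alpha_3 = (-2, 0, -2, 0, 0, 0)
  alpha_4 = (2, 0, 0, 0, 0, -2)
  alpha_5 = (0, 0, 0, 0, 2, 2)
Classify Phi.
C_5

Compute the Cartan integers a_ij = 2(alpha_i, alpha_j)/(alpha_j, alpha_j); the resulting 5x5 Cartan matrix is
[[2, 0, -2, 0, 0], [0, 2, 0, 0, -1], [-1, 0, 2, -1, 0], [0, 0, -1, 2, -1], [0, -1, 0, -1, 2]].
The roots have two lengths (squared-length ratio 2:1); the short ones are alpha_{2,3,4,5}. The associated Dynkin diagram is a chain of 5 nodes with a double edge at one end; the terminal node there is the unique long simple root (C_5), so the type is C_5 (the algebra sp(10)).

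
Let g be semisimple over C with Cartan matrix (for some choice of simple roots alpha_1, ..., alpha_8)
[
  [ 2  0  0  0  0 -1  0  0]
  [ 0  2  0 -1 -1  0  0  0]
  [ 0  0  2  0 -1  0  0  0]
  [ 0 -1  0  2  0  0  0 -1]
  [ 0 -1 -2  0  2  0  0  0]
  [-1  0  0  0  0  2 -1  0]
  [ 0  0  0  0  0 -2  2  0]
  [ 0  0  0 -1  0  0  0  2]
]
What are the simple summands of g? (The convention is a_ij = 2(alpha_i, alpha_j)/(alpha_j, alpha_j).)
B_5 + C_3

The diagram associated to this matrix has two connected components: the simple roots {alpha_2, alpha_3, alpha_4, alpha_5, alpha_8} form a chain of 5 nodes with a double edge at one end; the terminal node there is the unique short simple root (B_5), and {alpha_1, alpha_6, alpha_7} form a chain of 3 nodes with a double edge at one end; the terminal node there is the unique long simple root (C_3). A semisimple Lie algebra decomposes uniquely as the direct sum of simple ideals, one per connected component of its Dynkin diagram, so g ≅ B_5 ⊕ C_3 (dimension 55 + 21 = 76).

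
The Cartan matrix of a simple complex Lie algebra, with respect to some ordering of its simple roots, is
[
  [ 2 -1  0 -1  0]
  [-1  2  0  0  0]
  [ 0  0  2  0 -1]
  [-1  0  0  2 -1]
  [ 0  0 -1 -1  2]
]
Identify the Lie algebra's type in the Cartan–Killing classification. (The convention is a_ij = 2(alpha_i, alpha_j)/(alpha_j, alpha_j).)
The matrix has rank 5 with 2's on the diagonal. Reading the off-diagonal entries as Dynkin edges (a single edge where a_ij = a_ji = -1; a double or triple edge where a_ij * a_ji = 2 or 3), the diagram is a chain of 5 nodes with single edges (A_5). One simple-root ordering that puts it in standard form is (alpha_3, alpha_5, alpha_4, alpha_1, alpha_2). So the algebra is type A_5, i.e. sl(6).

A5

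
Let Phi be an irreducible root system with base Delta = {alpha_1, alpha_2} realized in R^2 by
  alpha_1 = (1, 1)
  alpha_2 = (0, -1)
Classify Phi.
Compute the Cartan integers a_ij = 2(alpha_i, alpha_j)/(alpha_j, alpha_j); the resulting 2x2 Cartan matrix is
[[2, -2], [-1, 2]].
The roots have two lengths (squared-length ratio 2:1); the short ones are alpha_{2}. The associated Dynkin diagram is a chain of 2 nodes with a double edge at one end; the terminal node there is the unique short simple root (B_2), so the type is B_2 (the algebra so(5)).

B_2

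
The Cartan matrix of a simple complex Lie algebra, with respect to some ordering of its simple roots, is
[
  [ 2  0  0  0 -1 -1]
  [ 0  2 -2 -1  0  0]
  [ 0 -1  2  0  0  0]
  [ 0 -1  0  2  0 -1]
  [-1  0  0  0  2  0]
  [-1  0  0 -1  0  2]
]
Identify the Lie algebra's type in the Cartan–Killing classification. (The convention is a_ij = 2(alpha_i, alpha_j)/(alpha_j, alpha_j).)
The matrix has rank 6 with 2's on the diagonal. Reading the off-diagonal entries as Dynkin edges (a single edge where a_ij = a_ji = -1; a double or triple edge where a_ij * a_ji = 2 or 3), the diagram is a chain of 6 nodes with a double edge at one end; the terminal node there is the unique short simple root (B_6). One simple-root ordering that puts it in standard form is (alpha_5, alpha_1, alpha_6, alpha_4, alpha_2, alpha_3). So the algebra is type B_6, i.e. so(13).

B_6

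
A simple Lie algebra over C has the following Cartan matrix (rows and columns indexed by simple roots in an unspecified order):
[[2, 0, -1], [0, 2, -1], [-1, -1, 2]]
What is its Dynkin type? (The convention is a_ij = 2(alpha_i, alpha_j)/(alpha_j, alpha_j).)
A3

The matrix has rank 3 with 2's on the diagonal. Reading the off-diagonal entries as Dynkin edges (a single edge where a_ij = a_ji = -1; a double or triple edge where a_ij * a_ji = 2 or 3), the diagram is a chain of 3 nodes with single edges (A_3). One simple-root ordering that puts it in standard form is (alpha_1, alpha_3, alpha_2). So the algebra is type A_3, i.e. sl(4).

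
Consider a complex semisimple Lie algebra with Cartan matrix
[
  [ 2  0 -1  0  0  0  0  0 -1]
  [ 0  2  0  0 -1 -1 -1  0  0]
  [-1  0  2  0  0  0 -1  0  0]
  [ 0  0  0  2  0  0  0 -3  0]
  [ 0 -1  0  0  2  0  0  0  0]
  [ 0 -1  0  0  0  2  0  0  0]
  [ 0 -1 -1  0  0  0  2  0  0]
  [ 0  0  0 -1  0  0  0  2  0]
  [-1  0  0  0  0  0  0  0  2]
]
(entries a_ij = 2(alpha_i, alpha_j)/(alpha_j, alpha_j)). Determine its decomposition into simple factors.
D_7 (so(14)) ⊕ G_2

The diagram associated to this matrix has two connected components: the simple roots {alpha_1, alpha_2, alpha_3, alpha_5, alpha_6, alpha_7, alpha_9} form a chain of 5 nodes with a fork of two nodes at one end (D_7), and {alpha_4, alpha_8} form two nodes joined by a triple edge (G_2). A semisimple Lie algebra decomposes uniquely as the direct sum of simple ideals, one per connected component of its Dynkin diagram, so g ≅ D_7 ⊕ G_2 (dimension 91 + 14 = 105).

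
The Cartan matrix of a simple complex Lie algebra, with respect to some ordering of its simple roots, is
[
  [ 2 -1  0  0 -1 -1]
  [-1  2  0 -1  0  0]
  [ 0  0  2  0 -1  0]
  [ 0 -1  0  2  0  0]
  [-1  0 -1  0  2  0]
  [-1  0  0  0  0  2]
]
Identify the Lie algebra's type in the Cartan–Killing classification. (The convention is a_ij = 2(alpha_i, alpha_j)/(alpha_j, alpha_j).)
The matrix has rank 6 with 2's on the diagonal. Reading the off-diagonal entries as Dynkin edges (a single edge where a_ij = a_ji = -1; a double or triple edge where a_ij * a_ji = 2 or 3), the diagram is a chain of 5 nodes with one extra node attached to the third node from one end (E_6). One simple-root ordering that puts it in standard form is (alpha_4, alpha_6, alpha_2, alpha_1, alpha_5, alpha_3). So the algebra is type E_6.

E_6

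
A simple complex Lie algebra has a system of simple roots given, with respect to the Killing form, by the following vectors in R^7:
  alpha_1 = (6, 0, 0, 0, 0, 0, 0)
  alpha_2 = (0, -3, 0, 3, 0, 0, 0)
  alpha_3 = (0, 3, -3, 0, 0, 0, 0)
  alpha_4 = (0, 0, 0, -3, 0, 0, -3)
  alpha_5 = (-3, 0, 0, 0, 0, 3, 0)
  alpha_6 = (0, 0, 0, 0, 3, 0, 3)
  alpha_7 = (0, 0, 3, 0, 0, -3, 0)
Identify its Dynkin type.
Compute the Cartan integers a_ij = 2(alpha_i, alpha_j)/(alpha_j, alpha_j); the resulting 7x7 Cartan matrix is
[[2, 0, 0, 0, -2, 0, 0], [0, 2, -1, -1, 0, 0, 0], [0, -1, 2, 0, 0, 0, -1], [0, -1, 0, 2, 0, -1, 0], [-1, 0, 0, 0, 2, 0, -1], [0, 0, 0, -1, 0, 2, 0], [0, 0, -1, 0, -1, 0, 2]].
The roots have two lengths (squared-length ratio 2:1); the short ones are alpha_{2,3,4,5,6,7}. The associated Dynkin diagram is a chain of 7 nodes with a double edge at one end; the terminal node there is the unique long simple root (C_7), so the type is C_7 (the algebra sp(14)).

C7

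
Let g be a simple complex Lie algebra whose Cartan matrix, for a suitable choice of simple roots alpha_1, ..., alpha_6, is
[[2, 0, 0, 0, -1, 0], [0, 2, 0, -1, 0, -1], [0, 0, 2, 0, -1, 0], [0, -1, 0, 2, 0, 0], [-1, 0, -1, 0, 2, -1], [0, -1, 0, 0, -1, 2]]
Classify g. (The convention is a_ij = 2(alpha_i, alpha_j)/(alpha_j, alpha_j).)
The matrix has rank 6 with 2's on the diagonal. Reading the off-diagonal entries as Dynkin edges (a single edge where a_ij = a_ji = -1; a double or triple edge where a_ij * a_ji = 2 or 3), the diagram is a chain of 4 nodes with a fork of two nodes at one end (D_6). One simple-root ordering that puts it in standard form is (alpha_4, alpha_2, alpha_6, alpha_5, alpha_3, alpha_1). So the algebra is type D_6, i.e. so(12).

D6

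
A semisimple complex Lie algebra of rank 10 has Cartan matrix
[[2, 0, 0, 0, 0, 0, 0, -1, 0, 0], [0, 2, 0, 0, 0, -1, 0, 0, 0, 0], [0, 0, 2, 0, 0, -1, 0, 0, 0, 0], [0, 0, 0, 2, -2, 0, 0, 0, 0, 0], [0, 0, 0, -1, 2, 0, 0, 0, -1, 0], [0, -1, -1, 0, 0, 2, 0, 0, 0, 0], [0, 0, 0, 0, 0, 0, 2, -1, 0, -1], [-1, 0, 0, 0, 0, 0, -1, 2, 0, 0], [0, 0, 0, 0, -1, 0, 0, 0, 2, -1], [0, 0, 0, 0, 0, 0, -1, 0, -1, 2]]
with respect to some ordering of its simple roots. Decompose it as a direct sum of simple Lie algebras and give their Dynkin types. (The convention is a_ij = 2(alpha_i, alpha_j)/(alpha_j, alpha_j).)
The diagram associated to this matrix has two connected components: the simple roots {alpha_2, alpha_3, alpha_6} form a chain of 3 nodes with single edges (A_3), and {alpha_1, alpha_4, alpha_5, alpha_7, alpha_8, alpha_9, alpha_10} form a chain of 7 nodes with a double edge at one end; the terminal node there is the unique long simple root (C_7). A semisimple Lie algebra decomposes uniquely as the direct sum of simple ideals, one per connected component of its Dynkin diagram, so g ≅ A_3 ⊕ C_7 (dimension 15 + 105 = 120).

A3 ⊕ C7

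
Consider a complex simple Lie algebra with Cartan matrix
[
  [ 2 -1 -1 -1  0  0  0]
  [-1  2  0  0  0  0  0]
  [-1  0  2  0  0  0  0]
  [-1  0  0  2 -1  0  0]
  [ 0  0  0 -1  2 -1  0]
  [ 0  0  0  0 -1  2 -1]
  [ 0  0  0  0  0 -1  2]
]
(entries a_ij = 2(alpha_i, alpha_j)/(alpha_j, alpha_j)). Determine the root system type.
D7

The matrix has rank 7 with 2's on the diagonal. Reading the off-diagonal entries as Dynkin edges (a single edge where a_ij = a_ji = -1; a double or triple edge where a_ij * a_ji = 2 or 3), the diagram is a chain of 5 nodes with a fork of two nodes at one end (D_7). One simple-root ordering that puts it in standard form is (alpha_7, alpha_6, alpha_5, alpha_4, alpha_1, alpha_2, alpha_3). So the algebra is type D_7, i.e. so(14).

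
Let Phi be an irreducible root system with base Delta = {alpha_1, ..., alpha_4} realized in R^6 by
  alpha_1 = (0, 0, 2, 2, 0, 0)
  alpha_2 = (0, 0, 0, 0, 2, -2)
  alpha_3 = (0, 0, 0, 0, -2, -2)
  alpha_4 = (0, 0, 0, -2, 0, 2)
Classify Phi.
Compute the Cartan integers a_ij = 2(alpha_i, alpha_j)/(alpha_j, alpha_j); the resulting 4x4 Cartan matrix is
[[2, 0, 0, -1], [0, 2, 0, -1], [0, 0, 2, -1], [-1, -1, -1, 2]].
All simple roots have the same length, so the diagram is simply laced. The associated Dynkin diagram is a chain of 2 nodes with a fork of two nodes at one end (D_4), so the type is D_4 (the algebra so(8)).

D_4 (so(8))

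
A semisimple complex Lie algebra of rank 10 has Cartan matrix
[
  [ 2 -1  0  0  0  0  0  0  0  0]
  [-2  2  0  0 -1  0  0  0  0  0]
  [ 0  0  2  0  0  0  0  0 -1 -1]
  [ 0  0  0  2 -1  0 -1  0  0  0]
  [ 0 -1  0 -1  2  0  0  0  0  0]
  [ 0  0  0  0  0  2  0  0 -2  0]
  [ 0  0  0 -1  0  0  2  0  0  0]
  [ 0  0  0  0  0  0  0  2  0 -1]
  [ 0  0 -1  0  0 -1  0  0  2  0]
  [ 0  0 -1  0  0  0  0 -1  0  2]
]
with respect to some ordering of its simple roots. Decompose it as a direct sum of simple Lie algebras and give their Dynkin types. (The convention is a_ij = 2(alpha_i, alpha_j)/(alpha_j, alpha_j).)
type B_5 ⊕ type C_5

The diagram associated to this matrix has two connected components: the simple roots {alpha_1, alpha_2, alpha_4, alpha_5, alpha_7} form a chain of 5 nodes with a double edge at one end; the terminal node there is the unique short simple root (B_5), and {alpha_3, alpha_6, alpha_8, alpha_9, alpha_10} form a chain of 5 nodes with a double edge at one end; the terminal node there is the unique long simple root (C_5). A semisimple Lie algebra decomposes uniquely as the direct sum of simple ideals, one per connected component of its Dynkin diagram, so g ≅ B_5 ⊕ C_5 (dimension 55 + 55 = 110).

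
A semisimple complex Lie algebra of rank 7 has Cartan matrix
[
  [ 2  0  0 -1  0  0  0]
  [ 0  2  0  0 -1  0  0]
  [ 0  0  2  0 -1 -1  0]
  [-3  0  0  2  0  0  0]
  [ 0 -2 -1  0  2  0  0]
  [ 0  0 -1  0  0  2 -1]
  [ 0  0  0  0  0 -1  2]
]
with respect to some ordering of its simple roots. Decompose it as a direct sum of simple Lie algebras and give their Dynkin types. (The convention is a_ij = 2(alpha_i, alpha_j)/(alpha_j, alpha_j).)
B_5 ⊕ G_2

The diagram associated to this matrix has two connected components: the simple roots {alpha_2, alpha_3, alpha_5, alpha_6, alpha_7} form a chain of 5 nodes with a double edge at one end; the terminal node there is the unique short simple root (B_5), and {alpha_1, alpha_4} form two nodes joined by a triple edge (G_2). A semisimple Lie algebra decomposes uniquely as the direct sum of simple ideals, one per connected component of its Dynkin diagram, so g ≅ B_5 ⊕ G_2 (dimension 55 + 14 = 69).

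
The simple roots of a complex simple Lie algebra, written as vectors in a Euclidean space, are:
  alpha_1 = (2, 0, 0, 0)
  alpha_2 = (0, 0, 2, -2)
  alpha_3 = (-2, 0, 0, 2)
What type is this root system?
B3

Compute the Cartan integers a_ij = 2(alpha_i, alpha_j)/(alpha_j, alpha_j); the resulting 3x3 Cartan matrix is
[[2, 0, -1], [0, 2, -1], [-2, -1, 2]].
The roots have two lengths (squared-length ratio 2:1); the short ones are alpha_{1}. The associated Dynkin diagram is a chain of 3 nodes with a double edge at one end; the terminal node there is the unique short simple root (B_3), so the type is B_3 (the algebra so(7)).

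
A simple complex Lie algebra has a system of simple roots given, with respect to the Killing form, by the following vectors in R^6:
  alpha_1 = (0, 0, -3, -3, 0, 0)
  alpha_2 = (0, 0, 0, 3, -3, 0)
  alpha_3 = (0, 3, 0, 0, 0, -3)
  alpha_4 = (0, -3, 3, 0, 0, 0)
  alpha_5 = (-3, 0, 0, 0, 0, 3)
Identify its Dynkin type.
type A_5

Compute the Cartan integers a_ij = 2(alpha_i, alpha_j)/(alpha_j, alpha_j); the resulting 5x5 Cartan matrix is
[[2, -1, 0, -1, 0], [-1, 2, 0, 0, 0], [0, 0, 2, -1, -1], [-1, 0, -1, 2, 0], [0, 0, -1, 0, 2]].
All simple roots have the same length, so the diagram is simply laced. The associated Dynkin diagram is a chain of 5 nodes with single edges (A_5), so the type is A_5 (the algebra sl(6)).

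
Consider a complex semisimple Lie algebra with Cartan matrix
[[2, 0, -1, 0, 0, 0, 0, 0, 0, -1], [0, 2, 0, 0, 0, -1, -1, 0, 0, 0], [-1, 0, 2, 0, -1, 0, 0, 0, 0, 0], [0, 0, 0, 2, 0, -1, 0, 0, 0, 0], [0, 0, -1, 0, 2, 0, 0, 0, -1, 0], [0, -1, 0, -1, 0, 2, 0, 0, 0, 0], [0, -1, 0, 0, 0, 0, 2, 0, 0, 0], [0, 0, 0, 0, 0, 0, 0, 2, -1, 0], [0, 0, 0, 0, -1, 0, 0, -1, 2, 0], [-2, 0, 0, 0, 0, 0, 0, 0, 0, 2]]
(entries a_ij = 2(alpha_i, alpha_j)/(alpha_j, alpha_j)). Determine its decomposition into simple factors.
A4 + C6

The diagram associated to this matrix has two connected components: the simple roots {alpha_2, alpha_4, alpha_6, alpha_7} form a chain of 4 nodes with single edges (A_4), and {alpha_1, alpha_3, alpha_5, alpha_8, alpha_9, alpha_10} form a chain of 6 nodes with a double edge at one end; the terminal node there is the unique long simple root (C_6). A semisimple Lie algebra decomposes uniquely as the direct sum of simple ideals, one per connected component of its Dynkin diagram, so g ≅ A_4 ⊕ C_6 (dimension 24 + 78 = 102).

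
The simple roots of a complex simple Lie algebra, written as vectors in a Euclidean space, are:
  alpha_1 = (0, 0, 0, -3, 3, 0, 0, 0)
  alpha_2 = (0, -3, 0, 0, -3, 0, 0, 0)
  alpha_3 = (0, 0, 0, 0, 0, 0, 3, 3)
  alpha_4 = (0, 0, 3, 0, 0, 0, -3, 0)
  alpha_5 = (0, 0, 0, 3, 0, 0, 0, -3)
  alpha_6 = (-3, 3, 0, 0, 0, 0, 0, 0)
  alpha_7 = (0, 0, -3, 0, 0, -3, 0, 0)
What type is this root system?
Compute the Cartan integers a_ij = 2(alpha_i, alpha_j)/(alpha_j, alpha_j); the resulting 7x7 Cartan matrix is
[[2, -1, 0, 0, -1, 0, 0], [-1, 2, 0, 0, 0, -1, 0], [0, 0, 2, -1, -1, 0, 0], [0, 0, -1, 2, 0, 0, -1], [-1, 0, -1, 0, 2, 0, 0], [0, -1, 0, 0, 0, 2, 0], [0, 0, 0, -1, 0, 0, 2]].
All simple roots have the same length, so the diagram is simply laced. The associated Dynkin diagram is a chain of 7 nodes with single edges (A_7), so the type is A_7 (the algebra sl(8)).

A_7 (sl(8))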